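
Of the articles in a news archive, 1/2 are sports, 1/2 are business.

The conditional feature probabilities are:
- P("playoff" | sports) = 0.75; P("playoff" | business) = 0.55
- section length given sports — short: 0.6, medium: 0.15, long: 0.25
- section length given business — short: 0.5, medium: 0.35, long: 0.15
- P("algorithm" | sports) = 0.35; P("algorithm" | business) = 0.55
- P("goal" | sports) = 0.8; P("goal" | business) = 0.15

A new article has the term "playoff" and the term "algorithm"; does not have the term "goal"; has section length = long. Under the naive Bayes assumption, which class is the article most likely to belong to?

sports: 0.5 × 0.75 × 0.25 × 0.35 × (1−0.8) = 0.0065625
business: 0.5 × 0.55 × 0.15 × 0.55 × (1−0.15) = 0.019284375
Highest score → business.

business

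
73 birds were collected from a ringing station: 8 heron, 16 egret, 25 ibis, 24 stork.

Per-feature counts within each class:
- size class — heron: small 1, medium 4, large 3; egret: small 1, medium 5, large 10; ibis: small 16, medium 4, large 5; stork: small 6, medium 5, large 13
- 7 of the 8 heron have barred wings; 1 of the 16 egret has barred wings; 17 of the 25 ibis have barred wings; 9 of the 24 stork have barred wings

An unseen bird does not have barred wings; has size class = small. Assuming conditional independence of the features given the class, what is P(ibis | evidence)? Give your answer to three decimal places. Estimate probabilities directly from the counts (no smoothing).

0.515

heron: (8/73) × (1/8) × (1/8) ≈ 0.00171233
egret: (16/73) × (1/16) × (15/16) ≈ 0.0128425
ibis: (25/73) × (16/25) × (8/25) ≈ 0.070137
stork: (24/73) × (6/24) × (15/24) ≈ 0.0513699
P(ibis | x) = 0.070137 / 0.13606173 ≈ 0.515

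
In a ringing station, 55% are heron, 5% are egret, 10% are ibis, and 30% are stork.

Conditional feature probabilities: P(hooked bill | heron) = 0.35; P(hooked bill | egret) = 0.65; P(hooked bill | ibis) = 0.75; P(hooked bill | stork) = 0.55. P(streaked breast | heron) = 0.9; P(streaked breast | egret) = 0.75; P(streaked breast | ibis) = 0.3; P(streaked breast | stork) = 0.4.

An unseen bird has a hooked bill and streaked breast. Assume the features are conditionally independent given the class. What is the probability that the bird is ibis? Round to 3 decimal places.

heron: 0.55 × 0.35 × 0.9 = 0.17325
egret: 0.05 × 0.65 × 0.75 = 0.024375
ibis: 0.1 × 0.75 × 0.3 = 0.0225
stork: 0.3 × 0.55 × 0.4 = 0.066
P(ibis | x) = 0.0225 / 0.286125 ≈ 0.079

0.079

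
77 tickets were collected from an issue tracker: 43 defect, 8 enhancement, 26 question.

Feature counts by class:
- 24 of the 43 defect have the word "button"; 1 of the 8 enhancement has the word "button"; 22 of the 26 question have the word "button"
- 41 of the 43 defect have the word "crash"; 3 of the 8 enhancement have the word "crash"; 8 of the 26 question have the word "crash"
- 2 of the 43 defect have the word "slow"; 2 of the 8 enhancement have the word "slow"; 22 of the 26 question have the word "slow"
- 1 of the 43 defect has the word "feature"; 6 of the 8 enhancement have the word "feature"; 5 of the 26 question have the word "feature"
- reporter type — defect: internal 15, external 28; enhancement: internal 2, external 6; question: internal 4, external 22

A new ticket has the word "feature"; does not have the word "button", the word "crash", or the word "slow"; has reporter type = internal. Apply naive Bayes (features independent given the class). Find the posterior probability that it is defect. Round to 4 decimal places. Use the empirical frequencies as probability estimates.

0.0108

defect: (43/77) × (19/43) × (2/43) × (41/43) × (1/43) × (15/43) ≈ 0.0000887757
enhancement: (8/77) × (7/8) × (5/8) × (6/8) × (6/8) × (2/8) ≈ 0.00799006
question: (26/77) × (4/26) × (18/26) × (4/26) × (5/26) × (4/26) ≈ 0.000163696
P(defect | x) = 0.0000887757 / 0.0082425317 ≈ 0.0108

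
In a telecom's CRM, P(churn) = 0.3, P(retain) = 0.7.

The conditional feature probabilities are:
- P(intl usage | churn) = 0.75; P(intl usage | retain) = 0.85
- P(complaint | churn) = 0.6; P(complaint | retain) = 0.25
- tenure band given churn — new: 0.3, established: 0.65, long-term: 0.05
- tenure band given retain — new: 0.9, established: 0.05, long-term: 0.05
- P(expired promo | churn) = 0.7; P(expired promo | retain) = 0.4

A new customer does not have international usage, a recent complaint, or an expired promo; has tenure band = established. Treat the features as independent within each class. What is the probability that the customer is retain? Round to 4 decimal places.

0.2877

churn: 0.3 × (1−0.75) × (1−0.6) × 0.65 × (1−0.7) = 0.00585
retain: 0.7 × (1−0.85) × (1−0.25) × 0.05 × (1−0.4) = 0.0023625
P(retain | x) = 0.0023625 / 0.0082125 ≈ 0.2877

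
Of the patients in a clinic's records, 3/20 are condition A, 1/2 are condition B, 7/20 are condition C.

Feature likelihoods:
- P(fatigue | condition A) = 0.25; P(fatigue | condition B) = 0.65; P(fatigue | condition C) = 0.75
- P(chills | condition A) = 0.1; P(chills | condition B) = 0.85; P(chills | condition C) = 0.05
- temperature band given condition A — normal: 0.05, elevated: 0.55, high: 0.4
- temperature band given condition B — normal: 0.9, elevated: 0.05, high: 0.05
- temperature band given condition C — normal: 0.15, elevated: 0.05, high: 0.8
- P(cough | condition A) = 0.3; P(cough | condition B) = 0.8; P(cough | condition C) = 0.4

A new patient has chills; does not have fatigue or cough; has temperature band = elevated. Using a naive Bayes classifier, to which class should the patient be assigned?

condition A

condition A: 0.15 × (1−0.25) × 0.1 × 0.55 × (1−0.3) = 0.00433125
condition B: 0.5 × (1−0.65) × 0.85 × 0.05 × (1−0.8) = 0.0014875
condition C: 0.35 × (1−0.75) × 0.05 × 0.05 × (1−0.4) = 0.00013125
Highest score → condition A.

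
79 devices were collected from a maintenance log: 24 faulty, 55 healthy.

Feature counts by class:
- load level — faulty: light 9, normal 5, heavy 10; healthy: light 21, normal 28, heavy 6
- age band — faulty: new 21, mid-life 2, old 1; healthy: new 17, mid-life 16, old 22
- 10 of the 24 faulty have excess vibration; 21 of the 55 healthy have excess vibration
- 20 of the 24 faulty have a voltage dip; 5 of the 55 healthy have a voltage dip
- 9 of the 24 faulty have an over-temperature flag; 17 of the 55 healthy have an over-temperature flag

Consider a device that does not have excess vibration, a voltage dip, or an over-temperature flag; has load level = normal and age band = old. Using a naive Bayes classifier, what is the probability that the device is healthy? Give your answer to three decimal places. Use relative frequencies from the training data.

0.997

faulty: (24/79) × (5/24) × (1/24) × (14/24) × (4/24) × (15/24) ≈ 0.000160242
healthy: (55/79) × (28/55) × (22/55) × (34/55) × (50/55) × (38/55) ≈ 0.0550472
P(healthy | x) = 0.0550472 / 0.055207442 ≈ 0.997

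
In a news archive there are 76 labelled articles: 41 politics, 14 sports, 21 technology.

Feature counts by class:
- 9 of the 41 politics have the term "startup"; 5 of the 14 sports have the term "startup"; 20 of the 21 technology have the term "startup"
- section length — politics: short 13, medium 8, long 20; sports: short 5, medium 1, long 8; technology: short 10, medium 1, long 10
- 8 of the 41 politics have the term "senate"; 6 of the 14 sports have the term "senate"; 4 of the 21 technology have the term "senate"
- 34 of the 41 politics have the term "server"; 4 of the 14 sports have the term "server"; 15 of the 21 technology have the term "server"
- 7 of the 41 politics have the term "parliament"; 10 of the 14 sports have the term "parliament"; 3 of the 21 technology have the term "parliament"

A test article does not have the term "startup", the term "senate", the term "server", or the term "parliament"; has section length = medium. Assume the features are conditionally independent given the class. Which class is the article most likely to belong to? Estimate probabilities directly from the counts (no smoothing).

politics

politics: (41/76) × (32/41) × (8/41) × (33/41) × (7/41) × (34/41) ≈ 0.00936228
sports: (14/76) × (9/14) × (1/14) × (8/14) × (10/14) × (4/14) ≈ 0.000986431
technology: (21/76) × (1/21) × (1/21) × (17/21) × (6/21) × (18/21) ≈ 0.000124217
Highest score → politics.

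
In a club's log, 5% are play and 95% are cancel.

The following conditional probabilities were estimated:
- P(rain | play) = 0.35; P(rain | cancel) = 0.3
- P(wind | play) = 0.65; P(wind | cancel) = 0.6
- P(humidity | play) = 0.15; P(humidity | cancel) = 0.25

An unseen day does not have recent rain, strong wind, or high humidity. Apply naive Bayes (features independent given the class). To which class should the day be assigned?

play: 0.05 × (1−0.35) × (1−0.65) × (1−0.15) = 0.00966875
cancel: 0.95 × (1−0.3) × (1−0.6) × (1−0.25) = 0.1995
Highest score → cancel.

cancel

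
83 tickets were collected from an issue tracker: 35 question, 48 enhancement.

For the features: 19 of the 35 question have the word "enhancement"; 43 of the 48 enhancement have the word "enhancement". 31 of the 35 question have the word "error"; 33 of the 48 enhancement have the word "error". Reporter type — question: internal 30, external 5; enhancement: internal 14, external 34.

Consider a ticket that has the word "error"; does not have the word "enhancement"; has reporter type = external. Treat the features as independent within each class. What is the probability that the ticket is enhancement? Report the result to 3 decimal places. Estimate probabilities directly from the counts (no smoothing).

question: (35/83) × (16/35) × (31/35) × (5/35) ≈ 0.0243914
enhancement: (48/83) × (5/48) × (33/48) × (34/48) ≈ 0.0293361
P(enhancement | x) = 0.0293361 / 0.0537275 ≈ 0.546

0.546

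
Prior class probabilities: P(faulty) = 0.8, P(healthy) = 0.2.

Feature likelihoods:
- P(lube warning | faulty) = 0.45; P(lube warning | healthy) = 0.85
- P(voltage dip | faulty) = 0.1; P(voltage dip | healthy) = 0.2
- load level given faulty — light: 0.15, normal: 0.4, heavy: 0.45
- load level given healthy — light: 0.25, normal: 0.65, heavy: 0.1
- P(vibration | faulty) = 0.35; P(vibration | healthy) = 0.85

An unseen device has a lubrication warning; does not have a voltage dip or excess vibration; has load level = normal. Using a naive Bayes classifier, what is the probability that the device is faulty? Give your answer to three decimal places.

faulty: 0.8 × 0.45 × (1−0.1) × 0.4 × (1−0.35) = 0.08424
healthy: 0.2 × 0.85 × (1−0.2) × 0.65 × (1−0.85) = 0.01326
P(faulty | x) = 0.08424 / 0.0975 ≈ 0.864

0.864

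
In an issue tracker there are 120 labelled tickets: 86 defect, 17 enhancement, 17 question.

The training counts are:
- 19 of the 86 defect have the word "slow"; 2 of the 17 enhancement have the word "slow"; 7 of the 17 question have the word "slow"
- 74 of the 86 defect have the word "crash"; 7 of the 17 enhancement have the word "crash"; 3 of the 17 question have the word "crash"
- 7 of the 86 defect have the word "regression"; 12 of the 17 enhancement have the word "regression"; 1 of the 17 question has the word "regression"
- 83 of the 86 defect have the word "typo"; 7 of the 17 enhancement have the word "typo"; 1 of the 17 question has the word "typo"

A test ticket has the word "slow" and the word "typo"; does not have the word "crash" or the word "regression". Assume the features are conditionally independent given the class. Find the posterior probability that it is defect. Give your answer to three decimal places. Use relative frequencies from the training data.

defect: (86/120) × (19/86) × (12/86) × (79/86) × (83/86) ≈ 0.0195868
enhancement: (17/120) × (2/17) × (10/17) × (5/17) × (7/17) ≈ 0.00118733
question: (17/120) × (7/17) × (14/17) × (16/17) × (1/17) ≈ 0.00265961
P(defect | x) = 0.0195868 / 0.02343374 ≈ 0.836

0.836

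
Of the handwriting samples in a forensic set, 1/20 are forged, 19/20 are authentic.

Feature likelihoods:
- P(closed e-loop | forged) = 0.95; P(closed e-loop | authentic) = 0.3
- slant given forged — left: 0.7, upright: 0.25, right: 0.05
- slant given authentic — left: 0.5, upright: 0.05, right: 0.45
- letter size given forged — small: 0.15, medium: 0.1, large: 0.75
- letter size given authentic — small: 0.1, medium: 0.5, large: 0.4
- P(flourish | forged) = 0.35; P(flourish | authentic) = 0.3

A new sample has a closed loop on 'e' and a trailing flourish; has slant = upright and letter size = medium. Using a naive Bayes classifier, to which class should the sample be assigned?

authentic

forged: 0.05 × 0.95 × 0.25 × 0.1 × 0.35 = 0.000415625
authentic: 0.95 × 0.3 × 0.05 × 0.5 × 0.3 = 0.0021375
Highest score → authentic.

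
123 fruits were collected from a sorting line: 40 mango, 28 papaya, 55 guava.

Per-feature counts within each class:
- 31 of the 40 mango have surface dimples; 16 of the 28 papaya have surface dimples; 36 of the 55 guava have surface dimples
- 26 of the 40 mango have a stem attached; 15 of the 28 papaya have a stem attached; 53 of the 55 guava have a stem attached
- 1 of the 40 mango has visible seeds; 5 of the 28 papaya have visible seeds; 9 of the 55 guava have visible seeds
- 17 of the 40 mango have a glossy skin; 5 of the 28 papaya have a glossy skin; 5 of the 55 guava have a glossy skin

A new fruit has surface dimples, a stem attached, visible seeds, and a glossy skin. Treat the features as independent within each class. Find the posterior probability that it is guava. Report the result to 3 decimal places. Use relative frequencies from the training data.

mango: (40/123) × (31/40) × (26/40) × (1/40) × (17/40) ≈ 0.0017406
papaya: (28/123) × (16/28) × (15/28) × (5/28) × (5/28) ≈ 0.00222214
guava: (55/123) × (36/55) × (53/55) × (9/55) × (5/55) ≈ 0.00419564
P(guava | x) = 0.00419564 / 0.00815838 ≈ 0.514

0.514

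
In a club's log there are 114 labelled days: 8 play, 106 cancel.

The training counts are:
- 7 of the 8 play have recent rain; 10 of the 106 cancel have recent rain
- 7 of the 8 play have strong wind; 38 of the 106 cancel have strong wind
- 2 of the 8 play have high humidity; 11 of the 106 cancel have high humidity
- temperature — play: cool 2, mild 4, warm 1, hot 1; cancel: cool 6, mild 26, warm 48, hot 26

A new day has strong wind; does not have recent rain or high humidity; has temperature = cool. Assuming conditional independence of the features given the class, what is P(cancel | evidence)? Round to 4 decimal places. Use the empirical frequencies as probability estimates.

play: (8/114) × (1/8) × (7/8) × (6/8) × (2/8) ≈ 0.00143914
cancel: (106/114) × (96/106) × (38/106) × (95/106) × (6/106) ≈ 0.0153147
P(cancel | x) = 0.0153147 / 0.01675384 ≈ 0.9141

0.9141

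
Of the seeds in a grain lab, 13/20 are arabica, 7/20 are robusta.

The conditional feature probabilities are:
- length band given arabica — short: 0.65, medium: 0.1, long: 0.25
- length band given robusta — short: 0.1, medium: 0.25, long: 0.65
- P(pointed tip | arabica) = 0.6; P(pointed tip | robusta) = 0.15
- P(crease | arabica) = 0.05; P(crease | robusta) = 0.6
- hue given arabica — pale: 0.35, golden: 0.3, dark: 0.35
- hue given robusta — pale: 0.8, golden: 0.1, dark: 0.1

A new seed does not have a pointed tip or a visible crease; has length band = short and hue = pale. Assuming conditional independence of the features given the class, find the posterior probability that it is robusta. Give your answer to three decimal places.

0.145

arabica: 0.65 × 0.65 × (1−0.6) × (1−0.05) × 0.35 = 0.0561925
robusta: 0.35 × 0.1 × (1−0.15) × (1−0.6) × 0.8 = 0.00952
P(robusta | x) = 0.00952 / 0.0657125 ≈ 0.145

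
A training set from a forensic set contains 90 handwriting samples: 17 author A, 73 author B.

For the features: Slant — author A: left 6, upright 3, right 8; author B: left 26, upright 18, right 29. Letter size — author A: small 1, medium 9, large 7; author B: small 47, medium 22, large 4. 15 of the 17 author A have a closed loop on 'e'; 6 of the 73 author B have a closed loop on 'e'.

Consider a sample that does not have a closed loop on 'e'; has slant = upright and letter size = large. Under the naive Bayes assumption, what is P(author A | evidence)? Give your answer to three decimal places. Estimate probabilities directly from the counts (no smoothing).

author A: (17/90) × (3/17) × (7/17) × (2/17) ≈ 0.00161476
author B: (73/90) × (18/73) × (4/73) × (67/73) ≈ 0.0100582
P(author A | x) = 0.00161476 / 0.01167296 ≈ 0.138

0.138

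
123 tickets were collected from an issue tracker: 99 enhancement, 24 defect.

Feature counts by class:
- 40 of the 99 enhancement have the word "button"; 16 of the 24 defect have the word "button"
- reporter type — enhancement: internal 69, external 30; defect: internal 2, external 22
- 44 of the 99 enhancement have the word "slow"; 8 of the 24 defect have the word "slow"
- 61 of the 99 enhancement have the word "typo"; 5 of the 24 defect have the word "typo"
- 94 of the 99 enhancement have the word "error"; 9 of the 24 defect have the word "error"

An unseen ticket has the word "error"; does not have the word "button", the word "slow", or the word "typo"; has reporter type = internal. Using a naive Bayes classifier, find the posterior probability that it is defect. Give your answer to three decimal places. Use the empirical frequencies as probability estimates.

0.016

enhancement: (99/123) × (59/99) × (69/99) × (55/99) × (38/99) × (94/99) ≈ 0.0676908
defect: (24/123) × (8/24) × (2/24) × (16/24) × (19/24) × (9/24) ≈ 0.00107272
P(defect | x) = 0.00107272 / 0.06876352 ≈ 0.016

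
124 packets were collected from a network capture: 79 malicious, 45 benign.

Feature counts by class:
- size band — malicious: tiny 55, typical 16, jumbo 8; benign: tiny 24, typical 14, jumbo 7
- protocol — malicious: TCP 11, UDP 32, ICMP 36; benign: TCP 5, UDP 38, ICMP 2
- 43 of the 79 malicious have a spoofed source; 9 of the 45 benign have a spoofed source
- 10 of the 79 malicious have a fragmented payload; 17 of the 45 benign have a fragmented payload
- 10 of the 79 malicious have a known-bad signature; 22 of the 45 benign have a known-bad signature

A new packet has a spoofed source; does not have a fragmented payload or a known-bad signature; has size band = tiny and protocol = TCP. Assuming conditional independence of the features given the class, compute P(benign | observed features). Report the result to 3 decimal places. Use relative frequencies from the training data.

0.051

malicious: (79/124) × (55/79) × (11/79) × (43/79) × (69/79) × (69/79) ≈ 0.0256444
benign: (45/124) × (24/45) × (5/45) × (9/45) × (28/45) × (23/45) ≈ 0.00136785
P(benign | x) = 0.00136785 / 0.02701225 ≈ 0.051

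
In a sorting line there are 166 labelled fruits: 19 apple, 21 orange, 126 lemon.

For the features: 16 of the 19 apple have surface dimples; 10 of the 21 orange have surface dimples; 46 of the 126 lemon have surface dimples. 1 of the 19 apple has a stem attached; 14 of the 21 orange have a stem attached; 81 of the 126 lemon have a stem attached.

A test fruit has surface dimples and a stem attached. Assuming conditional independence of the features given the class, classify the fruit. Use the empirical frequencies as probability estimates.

apple: (19/166) × (16/19) × (1/19) ≈ 0.00507292
orange: (21/166) × (10/21) × (14/21) ≈ 0.0401606
lemon: (126/166) × (46/126) × (81/126) ≈ 0.178141
Highest score → lemon.

lemon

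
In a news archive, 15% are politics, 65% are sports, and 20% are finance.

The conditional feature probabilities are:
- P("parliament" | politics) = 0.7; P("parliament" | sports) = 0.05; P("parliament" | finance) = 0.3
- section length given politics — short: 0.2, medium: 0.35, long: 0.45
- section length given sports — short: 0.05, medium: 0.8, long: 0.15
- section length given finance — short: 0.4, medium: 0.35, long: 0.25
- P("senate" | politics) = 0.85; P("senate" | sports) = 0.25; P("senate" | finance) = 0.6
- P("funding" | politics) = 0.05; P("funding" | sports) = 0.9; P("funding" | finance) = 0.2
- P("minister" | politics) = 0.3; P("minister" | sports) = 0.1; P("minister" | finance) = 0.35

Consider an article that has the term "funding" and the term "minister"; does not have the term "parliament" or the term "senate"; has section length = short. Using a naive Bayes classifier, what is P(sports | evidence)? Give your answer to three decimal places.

politics: 0.15 × (1−0.7) × 0.2 × (1−0.85) × 0.05 × 0.3 = 0.00002025
sports: 0.65 × (1−0.05) × 0.05 × (1−0.25) × 0.9 × 0.1 = 0.0020840625
finance: 0.2 × (1−0.3) × 0.4 × (1−0.6) × 0.2 × 0.35 = 0.001568
P(sports | x) = 0.0020840625 / 0.0036723125 ≈ 0.568

0.568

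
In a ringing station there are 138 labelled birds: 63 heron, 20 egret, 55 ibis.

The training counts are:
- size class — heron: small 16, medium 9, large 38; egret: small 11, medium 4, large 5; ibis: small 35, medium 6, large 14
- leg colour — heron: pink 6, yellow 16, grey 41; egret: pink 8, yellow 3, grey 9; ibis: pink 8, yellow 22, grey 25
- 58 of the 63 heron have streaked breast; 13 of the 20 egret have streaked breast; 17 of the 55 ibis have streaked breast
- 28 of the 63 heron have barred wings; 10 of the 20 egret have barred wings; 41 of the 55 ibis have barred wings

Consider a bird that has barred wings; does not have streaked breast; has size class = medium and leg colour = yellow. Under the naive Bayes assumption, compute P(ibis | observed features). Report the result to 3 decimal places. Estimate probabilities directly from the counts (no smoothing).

0.869

heron: (63/138) × (9/63) × (16/63) × (5/63) × (28/63) ≈ 0.000584238
egret: (20/138) × (4/20) × (3/20) × (7/20) × (10/20) ≈ 0.00076087
ibis: (55/138) × (6/55) × (22/55) × (38/55) × (41/55) ≈ 0.00895724
P(ibis | x) = 0.00895724 / 0.010302348 ≈ 0.869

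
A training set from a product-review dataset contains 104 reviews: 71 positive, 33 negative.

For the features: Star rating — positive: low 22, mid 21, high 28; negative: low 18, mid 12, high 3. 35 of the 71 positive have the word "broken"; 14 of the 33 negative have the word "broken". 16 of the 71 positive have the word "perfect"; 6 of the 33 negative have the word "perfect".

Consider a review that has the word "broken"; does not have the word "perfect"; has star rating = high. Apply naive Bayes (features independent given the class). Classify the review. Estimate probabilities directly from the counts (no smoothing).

positive

positive: (71/104) × (28/71) × (35/71) × (55/71) ≈ 0.102811
negative: (33/104) × (3/33) × (14/33) × (27/33) ≈ 0.0100127
Highest score → positive.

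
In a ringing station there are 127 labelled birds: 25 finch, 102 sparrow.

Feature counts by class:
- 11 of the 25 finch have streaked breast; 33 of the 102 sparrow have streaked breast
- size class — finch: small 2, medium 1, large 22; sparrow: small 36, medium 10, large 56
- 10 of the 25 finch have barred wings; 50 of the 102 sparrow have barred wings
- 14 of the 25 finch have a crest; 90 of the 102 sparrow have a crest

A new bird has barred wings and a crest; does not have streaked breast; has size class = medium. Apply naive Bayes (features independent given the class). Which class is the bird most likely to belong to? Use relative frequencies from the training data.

sparrow

finch: (25/127) × (14/25) × (1/25) × (10/25) × (14/25) ≈ 0.000987717
sparrow: (102/127) × (69/102) × (10/102) × (50/102) × (90/102) ≈ 0.0230387
Highest score → sparrow.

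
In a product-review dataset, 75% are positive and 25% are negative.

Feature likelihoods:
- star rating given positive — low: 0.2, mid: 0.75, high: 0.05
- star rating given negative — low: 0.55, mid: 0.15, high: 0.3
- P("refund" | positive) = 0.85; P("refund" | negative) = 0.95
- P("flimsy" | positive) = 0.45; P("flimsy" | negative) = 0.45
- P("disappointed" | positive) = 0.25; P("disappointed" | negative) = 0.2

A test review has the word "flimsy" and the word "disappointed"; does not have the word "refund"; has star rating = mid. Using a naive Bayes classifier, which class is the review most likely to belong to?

positive: 0.75 × 0.75 × (1−0.85) × 0.45 × 0.25 = 0.0094921875
negative: 0.25 × 0.15 × (1−0.95) × 0.45 × 0.2 = 0.00016875
Highest score → positive.

positive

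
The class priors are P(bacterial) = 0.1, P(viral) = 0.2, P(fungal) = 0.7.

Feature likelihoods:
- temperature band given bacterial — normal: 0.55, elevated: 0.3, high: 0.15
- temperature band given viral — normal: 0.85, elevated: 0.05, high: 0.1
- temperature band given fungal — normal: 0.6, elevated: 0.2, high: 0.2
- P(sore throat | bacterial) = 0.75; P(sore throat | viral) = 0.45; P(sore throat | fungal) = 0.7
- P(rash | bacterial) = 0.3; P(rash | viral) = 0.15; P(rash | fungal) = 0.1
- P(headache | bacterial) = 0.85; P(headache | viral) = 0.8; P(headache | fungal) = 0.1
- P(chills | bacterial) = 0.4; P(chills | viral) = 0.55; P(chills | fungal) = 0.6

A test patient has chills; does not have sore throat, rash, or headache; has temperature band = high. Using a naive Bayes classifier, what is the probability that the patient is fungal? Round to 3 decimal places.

0.945

bacterial: 0.1 × 0.15 × (1−0.75) × (1−0.3) × (1−0.85) × 0.4 = 0.0001575
viral: 0.2 × 0.1 × (1−0.45) × (1−0.15) × (1−0.8) × 0.55 = 0.0010285
fungal: 0.7 × 0.2 × (1−0.7) × (1−0.1) × (1−0.1) × 0.6 = 0.020412
P(fungal | x) = 0.020412 / 0.021598 ≈ 0.945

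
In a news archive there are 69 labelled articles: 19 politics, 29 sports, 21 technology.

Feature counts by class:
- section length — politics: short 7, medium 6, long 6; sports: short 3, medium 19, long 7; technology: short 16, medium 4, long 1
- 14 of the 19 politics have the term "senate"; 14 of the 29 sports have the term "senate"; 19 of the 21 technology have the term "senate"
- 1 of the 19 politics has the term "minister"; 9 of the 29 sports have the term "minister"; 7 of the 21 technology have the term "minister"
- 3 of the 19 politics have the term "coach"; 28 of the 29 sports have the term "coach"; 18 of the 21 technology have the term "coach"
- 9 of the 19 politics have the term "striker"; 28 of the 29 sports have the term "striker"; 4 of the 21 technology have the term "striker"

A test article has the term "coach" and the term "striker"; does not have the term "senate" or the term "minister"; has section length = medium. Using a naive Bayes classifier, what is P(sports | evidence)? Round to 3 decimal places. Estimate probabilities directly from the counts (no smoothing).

0.976

politics: (19/69) × (6/19) × (5/19) × (18/19) × (3/19) × (9/19) ≈ 0.00162141
sports: (29/69) × (19/29) × (15/29) × (20/29) × (28/29) × (28/29) ≈ 0.0915693
technology: (21/69) × (4/21) × (2/21) × (14/21) × (18/21) × (4/21) ≈ 0.000600931
P(sports | x) = 0.0915693 / 0.093791641 ≈ 0.976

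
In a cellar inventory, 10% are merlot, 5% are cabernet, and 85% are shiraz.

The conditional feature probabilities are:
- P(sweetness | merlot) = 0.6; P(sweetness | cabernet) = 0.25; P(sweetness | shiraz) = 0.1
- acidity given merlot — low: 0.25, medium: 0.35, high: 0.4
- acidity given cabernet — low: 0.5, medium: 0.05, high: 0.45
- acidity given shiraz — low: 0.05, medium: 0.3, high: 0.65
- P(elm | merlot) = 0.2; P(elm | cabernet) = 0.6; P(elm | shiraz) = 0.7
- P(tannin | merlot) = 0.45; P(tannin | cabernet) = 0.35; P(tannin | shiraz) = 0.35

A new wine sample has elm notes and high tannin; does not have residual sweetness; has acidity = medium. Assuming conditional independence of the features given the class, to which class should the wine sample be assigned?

shiraz

merlot: 0.1 × (1−0.6) × 0.35 × 0.2 × 0.45 = 0.00126
cabernet: 0.05 × (1−0.25) × 0.05 × 0.6 × 0.35 = 0.00039375
shiraz: 0.85 × (1−0.1) × 0.3 × 0.7 × 0.35 = 0.0562275
Highest score → shiraz.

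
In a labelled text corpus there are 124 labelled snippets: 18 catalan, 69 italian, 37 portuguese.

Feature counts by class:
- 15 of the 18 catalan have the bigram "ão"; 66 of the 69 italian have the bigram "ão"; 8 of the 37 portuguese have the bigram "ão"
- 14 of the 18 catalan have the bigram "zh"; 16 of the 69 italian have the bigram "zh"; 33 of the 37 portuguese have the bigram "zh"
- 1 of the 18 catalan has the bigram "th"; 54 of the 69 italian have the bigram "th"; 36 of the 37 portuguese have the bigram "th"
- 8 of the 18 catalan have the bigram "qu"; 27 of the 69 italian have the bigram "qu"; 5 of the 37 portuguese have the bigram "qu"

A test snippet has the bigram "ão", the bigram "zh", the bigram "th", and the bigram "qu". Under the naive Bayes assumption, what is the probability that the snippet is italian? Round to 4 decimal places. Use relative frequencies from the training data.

0.7926

catalan: (18/124) × (15/18) × (14/18) × (1/18) × (8/18) ≈ 0.00232311
italian: (69/124) × (66/69) × (16/69) × (54/69) × (27/69) ≈ 0.0377966
portuguese: (37/124) × (8/37) × (33/37) × (36/37) × (5/37) ≈ 0.00756571
P(italian | x) = 0.0377966 / 0.04768542 ≈ 0.7926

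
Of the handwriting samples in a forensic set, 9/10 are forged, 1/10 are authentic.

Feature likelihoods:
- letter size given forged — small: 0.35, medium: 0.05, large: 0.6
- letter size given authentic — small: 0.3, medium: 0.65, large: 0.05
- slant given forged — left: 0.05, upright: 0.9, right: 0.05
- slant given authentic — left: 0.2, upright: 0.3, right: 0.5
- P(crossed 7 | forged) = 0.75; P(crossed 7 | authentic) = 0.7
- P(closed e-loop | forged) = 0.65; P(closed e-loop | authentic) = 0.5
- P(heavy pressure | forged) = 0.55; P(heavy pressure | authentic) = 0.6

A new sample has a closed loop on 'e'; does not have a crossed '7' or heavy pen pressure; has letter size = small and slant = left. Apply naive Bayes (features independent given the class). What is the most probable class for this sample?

forged: 0.9 × 0.35 × 0.05 × (1−0.75) × 0.65 × (1−0.55) = 0.00115171875
authentic: 0.1 × 0.3 × 0.2 × (1−0.7) × 0.5 × (1−0.6) = 0.00036
Highest score → forged.

forged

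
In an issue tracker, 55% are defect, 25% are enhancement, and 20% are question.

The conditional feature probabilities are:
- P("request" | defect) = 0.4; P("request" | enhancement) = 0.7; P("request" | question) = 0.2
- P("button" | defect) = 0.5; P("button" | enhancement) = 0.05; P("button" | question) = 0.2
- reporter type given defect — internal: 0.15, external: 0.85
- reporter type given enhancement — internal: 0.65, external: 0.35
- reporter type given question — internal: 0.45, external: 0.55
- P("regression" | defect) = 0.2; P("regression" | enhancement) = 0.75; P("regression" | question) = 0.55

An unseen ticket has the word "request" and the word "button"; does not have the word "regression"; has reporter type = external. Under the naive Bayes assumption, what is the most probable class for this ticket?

defect: 0.55 × 0.4 × 0.5 × 0.85 × (1−0.2) = 0.0748
enhancement: 0.25 × 0.7 × 0.05 × 0.35 × (1−0.75) = 0.000765625
question: 0.2 × 0.2 × 0.2 × 0.55 × (1−0.55) = 0.00198
Highest score → defect.

defect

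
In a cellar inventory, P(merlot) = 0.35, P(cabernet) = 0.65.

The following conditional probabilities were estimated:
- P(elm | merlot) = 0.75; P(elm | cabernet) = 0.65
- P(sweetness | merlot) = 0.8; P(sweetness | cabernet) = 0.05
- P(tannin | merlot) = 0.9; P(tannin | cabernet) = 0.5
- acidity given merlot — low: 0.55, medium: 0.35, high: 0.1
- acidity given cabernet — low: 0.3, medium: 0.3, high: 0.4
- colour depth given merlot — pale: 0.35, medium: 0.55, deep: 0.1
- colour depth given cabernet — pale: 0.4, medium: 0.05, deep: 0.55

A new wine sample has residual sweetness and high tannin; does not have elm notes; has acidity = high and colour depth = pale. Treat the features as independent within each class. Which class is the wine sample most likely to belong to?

merlot: 0.35 × (1−0.75) × 0.8 × 0.9 × 0.1 × 0.35 = 0.002205
cabernet: 0.65 × (1−0.65) × 0.05 × 0.5 × 0.4 × 0.4 = 0.00091
Highest score → merlot.

merlot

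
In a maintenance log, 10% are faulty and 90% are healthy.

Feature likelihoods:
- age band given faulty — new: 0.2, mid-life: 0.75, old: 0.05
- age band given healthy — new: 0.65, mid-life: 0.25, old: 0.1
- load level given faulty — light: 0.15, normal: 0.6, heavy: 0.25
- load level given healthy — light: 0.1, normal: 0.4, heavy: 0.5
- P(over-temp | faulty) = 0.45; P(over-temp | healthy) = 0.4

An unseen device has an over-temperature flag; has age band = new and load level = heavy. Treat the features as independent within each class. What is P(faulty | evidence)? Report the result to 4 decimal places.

0.0189

faulty: 0.1 × 0.2 × 0.25 × 0.45 = 0.00225
healthy: 0.9 × 0.65 × 0.5 × 0.4 = 0.117
P(faulty | x) = 0.00225 / 0.11925 ≈ 0.0189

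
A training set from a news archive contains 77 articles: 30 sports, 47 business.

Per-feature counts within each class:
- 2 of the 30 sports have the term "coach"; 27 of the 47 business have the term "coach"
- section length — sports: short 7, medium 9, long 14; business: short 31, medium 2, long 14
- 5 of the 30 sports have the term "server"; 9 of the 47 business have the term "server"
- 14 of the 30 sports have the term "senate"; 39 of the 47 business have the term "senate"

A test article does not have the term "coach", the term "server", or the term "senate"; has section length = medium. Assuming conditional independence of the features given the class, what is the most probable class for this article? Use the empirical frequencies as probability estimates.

sports: (30/77) × (28/30) × (9/30) × (25/30) × (16/30) ≈ 0.0484848
business: (47/77) × (20/47) × (2/47) × (38/47) × (8/47) ≈ 0.00152107
Highest score → sports.

sports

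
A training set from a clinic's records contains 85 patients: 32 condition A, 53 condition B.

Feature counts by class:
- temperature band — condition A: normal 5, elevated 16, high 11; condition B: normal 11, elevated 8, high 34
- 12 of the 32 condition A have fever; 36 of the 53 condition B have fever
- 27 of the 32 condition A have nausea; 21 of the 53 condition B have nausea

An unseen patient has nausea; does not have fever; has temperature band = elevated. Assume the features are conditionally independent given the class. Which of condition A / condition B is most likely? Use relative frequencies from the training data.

condition A

condition A: (32/85) × (16/32) × (20/32) × (27/32) ≈ 0.0992647
condition B: (53/85) × (8/53) × (17/53) × (21/53) ≈ 0.0119616
Highest score → condition A.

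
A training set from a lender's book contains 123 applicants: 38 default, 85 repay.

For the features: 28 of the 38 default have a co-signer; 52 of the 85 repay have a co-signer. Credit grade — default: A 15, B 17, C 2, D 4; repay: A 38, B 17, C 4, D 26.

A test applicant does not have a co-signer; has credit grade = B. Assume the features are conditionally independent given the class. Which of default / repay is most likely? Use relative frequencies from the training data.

repay

default: (38/123) × (10/38) × (17/38) ≈ 0.0363714
repay: (85/123) × (33/85) × (17/85) ≈ 0.0536585
Highest score → repay.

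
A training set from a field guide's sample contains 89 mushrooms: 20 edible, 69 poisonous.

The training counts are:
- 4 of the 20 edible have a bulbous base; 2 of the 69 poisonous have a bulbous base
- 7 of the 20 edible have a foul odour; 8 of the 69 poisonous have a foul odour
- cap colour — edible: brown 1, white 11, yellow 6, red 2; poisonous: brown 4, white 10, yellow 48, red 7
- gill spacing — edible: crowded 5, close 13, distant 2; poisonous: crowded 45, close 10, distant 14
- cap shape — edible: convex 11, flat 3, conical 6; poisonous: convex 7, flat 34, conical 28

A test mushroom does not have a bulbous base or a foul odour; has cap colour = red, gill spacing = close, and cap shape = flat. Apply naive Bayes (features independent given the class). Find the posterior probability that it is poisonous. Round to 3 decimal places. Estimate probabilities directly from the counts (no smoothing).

edible: (20/89) × (16/20) × (13/20) × (2/20) × (13/20) × (3/20) ≈ 0.00113933
poisonous: (69/89) × (67/69) × (61/69) × (7/69) × (10/69) × (34/69) ≈ 0.00482164
P(poisonous | x) = 0.00482164 / 0.00596097 ≈ 0.809

0.809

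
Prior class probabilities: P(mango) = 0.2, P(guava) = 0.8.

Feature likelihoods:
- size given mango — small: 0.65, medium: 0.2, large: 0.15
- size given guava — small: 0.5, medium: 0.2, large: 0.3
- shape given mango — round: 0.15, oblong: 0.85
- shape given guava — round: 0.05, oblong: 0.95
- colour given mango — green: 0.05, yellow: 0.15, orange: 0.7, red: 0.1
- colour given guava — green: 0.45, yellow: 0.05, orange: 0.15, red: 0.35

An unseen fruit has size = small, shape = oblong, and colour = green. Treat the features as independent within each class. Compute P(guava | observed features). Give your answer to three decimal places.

mango: 0.2 × 0.65 × 0.85 × 0.05 = 0.005525
guava: 0.8 × 0.5 × 0.95 × 0.45 = 0.171
P(guava | x) = 0.171 / 0.176525 ≈ 0.969

0.969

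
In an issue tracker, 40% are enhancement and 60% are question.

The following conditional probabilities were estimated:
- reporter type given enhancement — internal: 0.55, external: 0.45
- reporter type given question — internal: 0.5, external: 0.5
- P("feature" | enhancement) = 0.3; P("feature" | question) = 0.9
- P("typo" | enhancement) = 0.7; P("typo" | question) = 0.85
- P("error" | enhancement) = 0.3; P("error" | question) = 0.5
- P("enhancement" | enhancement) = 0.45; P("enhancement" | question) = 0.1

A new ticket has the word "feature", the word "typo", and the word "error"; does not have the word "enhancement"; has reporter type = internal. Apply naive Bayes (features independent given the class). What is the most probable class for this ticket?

question

enhancement: 0.4 × 0.55 × 0.3 × 0.7 × 0.3 × (1−0.45) = 0.007623
question: 0.6 × 0.5 × 0.9 × 0.85 × 0.5 × (1−0.1) = 0.103275
Highest score → question.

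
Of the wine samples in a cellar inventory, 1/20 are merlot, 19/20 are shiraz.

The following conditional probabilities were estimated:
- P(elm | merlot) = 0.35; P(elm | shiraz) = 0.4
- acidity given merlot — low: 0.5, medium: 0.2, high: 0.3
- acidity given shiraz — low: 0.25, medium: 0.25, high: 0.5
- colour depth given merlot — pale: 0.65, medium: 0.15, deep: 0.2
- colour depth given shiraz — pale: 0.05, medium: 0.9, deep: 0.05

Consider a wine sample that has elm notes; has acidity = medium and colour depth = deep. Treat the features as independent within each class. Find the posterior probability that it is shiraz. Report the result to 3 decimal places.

0.872

merlot: 0.05 × 0.35 × 0.2 × 0.2 = 0.0007
shiraz: 0.95 × 0.4 × 0.25 × 0.05 = 0.00475
P(shiraz | x) = 0.00475 / 0.00545 ≈ 0.872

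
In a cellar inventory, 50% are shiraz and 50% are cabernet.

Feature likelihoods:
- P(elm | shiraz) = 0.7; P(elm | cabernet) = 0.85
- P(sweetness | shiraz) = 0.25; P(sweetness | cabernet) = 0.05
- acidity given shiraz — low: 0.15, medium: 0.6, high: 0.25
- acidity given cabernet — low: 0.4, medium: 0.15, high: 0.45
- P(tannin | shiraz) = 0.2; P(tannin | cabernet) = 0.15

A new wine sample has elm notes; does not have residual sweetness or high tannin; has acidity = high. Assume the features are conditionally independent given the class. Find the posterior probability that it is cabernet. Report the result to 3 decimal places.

shiraz: 0.5 × 0.7 × (1−0.25) × 0.25 × (1−0.2) = 0.0525
cabernet: 0.5 × 0.85 × (1−0.05) × 0.45 × (1−0.15) = 0.154434375
P(cabernet | x) = 0.154434375 / 0.206934375 ≈ 0.746

0.746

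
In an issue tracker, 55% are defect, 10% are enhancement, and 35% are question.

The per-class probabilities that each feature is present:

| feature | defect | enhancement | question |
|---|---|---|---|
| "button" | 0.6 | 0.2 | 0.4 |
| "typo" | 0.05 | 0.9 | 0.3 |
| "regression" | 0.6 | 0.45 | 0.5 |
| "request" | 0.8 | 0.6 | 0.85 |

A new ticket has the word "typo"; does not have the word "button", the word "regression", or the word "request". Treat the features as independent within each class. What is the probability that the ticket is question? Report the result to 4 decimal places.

defect: 0.55 × (1−0.6) × 0.05 × (1−0.6) × (1−0.8) = 0.00088
enhancement: 0.1 × (1−0.2) × 0.9 × (1−0.45) × (1−0.6) = 0.01584
question: 0.35 × (1−0.4) × 0.3 × (1−0.5) × (1−0.85) = 0.004725
P(question | x) = 0.004725 / 0.021445 ≈ 0.2203

0.2203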